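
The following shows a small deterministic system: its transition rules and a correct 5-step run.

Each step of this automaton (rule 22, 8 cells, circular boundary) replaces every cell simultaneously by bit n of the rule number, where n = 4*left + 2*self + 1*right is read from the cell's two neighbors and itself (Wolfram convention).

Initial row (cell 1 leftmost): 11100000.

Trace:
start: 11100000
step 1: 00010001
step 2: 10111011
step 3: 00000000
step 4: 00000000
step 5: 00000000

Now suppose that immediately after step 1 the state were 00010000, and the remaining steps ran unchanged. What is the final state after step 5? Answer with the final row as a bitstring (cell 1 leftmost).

state after step 1 := 00010000
step 2: 00111000
step 3: 01000100
step 4: 11101110
step 5: 00000000

00000000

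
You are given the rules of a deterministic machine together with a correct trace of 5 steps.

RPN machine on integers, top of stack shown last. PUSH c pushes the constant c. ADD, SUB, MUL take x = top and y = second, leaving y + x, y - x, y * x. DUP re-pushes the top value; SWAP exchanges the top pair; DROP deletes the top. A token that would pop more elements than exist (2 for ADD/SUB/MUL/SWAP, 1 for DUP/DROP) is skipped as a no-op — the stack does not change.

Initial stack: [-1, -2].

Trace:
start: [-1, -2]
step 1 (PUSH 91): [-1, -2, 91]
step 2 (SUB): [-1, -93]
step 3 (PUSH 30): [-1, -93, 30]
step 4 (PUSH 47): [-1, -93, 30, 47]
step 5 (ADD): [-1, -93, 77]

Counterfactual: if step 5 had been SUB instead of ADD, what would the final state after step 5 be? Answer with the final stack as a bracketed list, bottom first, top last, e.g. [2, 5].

(re-executing from step 5 with the substitution; state before step 5: [-1, -93, 30, 47])
step 5 (SUB): [-1, -93, -17]

[-1, -93, -17]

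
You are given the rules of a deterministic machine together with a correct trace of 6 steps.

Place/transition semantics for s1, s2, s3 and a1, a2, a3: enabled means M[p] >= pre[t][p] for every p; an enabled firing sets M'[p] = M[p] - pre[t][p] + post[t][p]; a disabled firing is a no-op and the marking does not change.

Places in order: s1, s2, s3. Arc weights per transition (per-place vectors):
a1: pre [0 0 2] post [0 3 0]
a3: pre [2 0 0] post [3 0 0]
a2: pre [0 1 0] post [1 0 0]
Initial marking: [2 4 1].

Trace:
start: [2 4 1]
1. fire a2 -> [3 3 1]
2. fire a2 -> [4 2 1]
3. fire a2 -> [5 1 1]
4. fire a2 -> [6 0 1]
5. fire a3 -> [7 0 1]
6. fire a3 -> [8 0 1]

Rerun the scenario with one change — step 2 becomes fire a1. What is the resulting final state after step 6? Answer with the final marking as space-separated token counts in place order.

7 1 1

(re-executing from step 2 with the substitution; state before step 2: [3 3 1])
2. fire a1 -> [3 3 1]
3. fire a2 -> [4 2 1]
4. fire a2 -> [5 1 1]
5. fire a3 -> [6 1 1]
6. fire a3 -> [7 1 1]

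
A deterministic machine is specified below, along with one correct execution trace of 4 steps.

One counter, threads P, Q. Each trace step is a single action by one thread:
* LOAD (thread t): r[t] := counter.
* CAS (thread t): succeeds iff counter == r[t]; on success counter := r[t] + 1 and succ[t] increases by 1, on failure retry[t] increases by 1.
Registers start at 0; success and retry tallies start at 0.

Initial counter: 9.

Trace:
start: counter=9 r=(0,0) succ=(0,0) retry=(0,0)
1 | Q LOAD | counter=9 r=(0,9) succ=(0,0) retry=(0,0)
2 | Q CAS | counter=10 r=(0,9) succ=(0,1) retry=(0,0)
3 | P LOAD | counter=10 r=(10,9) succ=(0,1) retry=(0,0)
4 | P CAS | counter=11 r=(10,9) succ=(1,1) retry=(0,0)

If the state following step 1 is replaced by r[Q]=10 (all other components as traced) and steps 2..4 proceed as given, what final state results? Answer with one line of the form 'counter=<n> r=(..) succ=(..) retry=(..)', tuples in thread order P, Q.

state after step 1 := counter=9 r=(0,10) succ=(0,0) retry=(0,0)
2 | Q CAS | counter=9 r=(0,10) succ=(0,0) retry=(0,1)
3 | P LOAD | counter=9 r=(9,10) succ=(0,0) retry=(0,1)
4 | P CAS | counter=10 r=(9,10) succ=(1,0) retry=(0,1)

counter=10 r=(9,10) succ=(1,0) retry=(0,1)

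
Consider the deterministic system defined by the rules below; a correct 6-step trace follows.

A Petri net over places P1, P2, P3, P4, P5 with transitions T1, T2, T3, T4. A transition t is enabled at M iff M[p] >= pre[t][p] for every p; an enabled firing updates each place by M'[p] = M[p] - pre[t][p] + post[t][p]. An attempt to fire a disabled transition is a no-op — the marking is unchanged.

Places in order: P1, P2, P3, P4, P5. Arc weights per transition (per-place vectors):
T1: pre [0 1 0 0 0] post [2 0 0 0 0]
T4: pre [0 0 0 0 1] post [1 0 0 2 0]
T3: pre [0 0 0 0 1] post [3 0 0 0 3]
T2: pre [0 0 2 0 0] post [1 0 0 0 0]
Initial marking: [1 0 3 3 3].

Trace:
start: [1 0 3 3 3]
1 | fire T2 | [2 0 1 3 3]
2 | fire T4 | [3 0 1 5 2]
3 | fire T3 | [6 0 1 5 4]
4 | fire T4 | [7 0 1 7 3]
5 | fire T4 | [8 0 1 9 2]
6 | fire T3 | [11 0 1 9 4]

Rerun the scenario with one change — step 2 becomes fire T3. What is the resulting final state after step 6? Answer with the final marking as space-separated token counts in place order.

13 0 1 7 7

(re-executing from step 2 with the substitution; state before step 2: [2 0 1 3 3])
2 | fire T3 | [5 0 1 3 5]
3 | fire T3 | [8 0 1 3 7]
4 | fire T4 | [9 0 1 5 6]
5 | fire T4 | [10 0 1 7 5]
6 | fire T3 | [13 0 1 7 7]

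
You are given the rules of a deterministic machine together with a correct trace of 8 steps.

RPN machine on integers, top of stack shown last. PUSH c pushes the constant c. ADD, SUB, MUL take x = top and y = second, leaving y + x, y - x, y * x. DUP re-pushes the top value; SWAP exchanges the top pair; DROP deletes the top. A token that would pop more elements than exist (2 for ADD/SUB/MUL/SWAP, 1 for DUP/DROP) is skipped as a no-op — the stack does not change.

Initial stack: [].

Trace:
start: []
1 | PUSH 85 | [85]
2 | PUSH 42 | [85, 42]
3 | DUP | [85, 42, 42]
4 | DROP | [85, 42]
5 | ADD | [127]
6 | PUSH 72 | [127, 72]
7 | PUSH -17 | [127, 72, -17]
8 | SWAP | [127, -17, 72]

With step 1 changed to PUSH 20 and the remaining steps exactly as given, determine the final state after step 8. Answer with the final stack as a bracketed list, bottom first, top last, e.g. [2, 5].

(re-executing from step 1 with the substitution; state before step 1: [])
1 | PUSH 20 | [20]
2 | PUSH 42 | [20, 42]
3 | DUP | [20, 42, 42]
4 | DROP | [20, 42]
5 | ADD | [62]
6 | PUSH 72 | [62, 72]
7 | PUSH -17 | [62, 72, -17]
8 | SWAP | [62, -17, 72]

[62, -17, 72]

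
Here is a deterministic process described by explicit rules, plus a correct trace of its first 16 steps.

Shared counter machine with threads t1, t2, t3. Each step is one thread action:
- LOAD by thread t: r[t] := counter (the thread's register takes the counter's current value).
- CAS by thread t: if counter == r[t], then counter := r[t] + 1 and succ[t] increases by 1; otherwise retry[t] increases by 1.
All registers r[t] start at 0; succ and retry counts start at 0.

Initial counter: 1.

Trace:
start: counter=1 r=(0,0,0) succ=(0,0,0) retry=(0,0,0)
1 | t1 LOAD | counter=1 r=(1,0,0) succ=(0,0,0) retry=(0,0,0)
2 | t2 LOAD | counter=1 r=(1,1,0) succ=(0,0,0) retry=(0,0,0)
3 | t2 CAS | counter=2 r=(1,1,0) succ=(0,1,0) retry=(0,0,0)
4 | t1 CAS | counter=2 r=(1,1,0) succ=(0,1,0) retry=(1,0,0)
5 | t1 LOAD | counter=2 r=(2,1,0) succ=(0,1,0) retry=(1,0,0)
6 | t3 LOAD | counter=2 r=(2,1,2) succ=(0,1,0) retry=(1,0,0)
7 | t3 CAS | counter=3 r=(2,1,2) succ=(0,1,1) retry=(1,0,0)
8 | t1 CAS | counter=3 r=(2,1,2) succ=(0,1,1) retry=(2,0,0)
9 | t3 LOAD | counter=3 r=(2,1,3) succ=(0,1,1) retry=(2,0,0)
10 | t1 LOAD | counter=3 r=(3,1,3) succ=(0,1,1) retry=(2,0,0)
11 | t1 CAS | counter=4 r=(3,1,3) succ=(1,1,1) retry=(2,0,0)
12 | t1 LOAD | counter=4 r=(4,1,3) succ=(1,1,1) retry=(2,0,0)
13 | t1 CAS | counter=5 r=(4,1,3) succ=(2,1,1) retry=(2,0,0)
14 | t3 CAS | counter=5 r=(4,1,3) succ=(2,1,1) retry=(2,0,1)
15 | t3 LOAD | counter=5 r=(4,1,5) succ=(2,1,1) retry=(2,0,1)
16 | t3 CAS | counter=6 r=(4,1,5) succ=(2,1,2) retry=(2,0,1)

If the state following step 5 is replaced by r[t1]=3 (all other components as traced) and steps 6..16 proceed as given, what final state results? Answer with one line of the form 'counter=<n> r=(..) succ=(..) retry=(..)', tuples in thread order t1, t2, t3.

state after step 5 := counter=2 r=(3,1,0) succ=(0,1,0) retry=(1,0,0)
6 | t3 LOAD | counter=2 r=(3,1,2) succ=(0,1,0) retry=(1,0,0)
7 | t3 CAS | counter=3 r=(3,1,2) succ=(0,1,1) retry=(1,0,0)
8 | t1 CAS | counter=4 r=(3,1,2) succ=(1,1,1) retry=(1,0,0)
9 | t3 LOAD | counter=4 r=(3,1,4) succ=(1,1,1) retry=(1,0,0)
10 | t1 LOAD | counter=4 r=(4,1,4) succ=(1,1,1) retry=(1,0,0)
11 | t1 CAS | counter=5 r=(4,1,4) succ=(2,1,1) retry=(1,0,0)
12 | t1 LOAD | counter=5 r=(5,1,4) succ=(2,1,1) retry=(1,0,0)
13 | t1 CAS | counter=6 r=(5,1,4) succ=(3,1,1) retry=(1,0,0)
14 | t3 CAS | counter=6 r=(5,1,4) succ=(3,1,1) retry=(1,0,1)
15 | t3 LOAD | counter=6 r=(5,1,6) succ=(3,1,1) retry=(1,0,1)
16 | t3 CAS | counter=7 r=(5,1,6) succ=(3,1,2) retry=(1,0,1)

counter=7 r=(5,1,6) succ=(3,1,2) retry=(1,0,1)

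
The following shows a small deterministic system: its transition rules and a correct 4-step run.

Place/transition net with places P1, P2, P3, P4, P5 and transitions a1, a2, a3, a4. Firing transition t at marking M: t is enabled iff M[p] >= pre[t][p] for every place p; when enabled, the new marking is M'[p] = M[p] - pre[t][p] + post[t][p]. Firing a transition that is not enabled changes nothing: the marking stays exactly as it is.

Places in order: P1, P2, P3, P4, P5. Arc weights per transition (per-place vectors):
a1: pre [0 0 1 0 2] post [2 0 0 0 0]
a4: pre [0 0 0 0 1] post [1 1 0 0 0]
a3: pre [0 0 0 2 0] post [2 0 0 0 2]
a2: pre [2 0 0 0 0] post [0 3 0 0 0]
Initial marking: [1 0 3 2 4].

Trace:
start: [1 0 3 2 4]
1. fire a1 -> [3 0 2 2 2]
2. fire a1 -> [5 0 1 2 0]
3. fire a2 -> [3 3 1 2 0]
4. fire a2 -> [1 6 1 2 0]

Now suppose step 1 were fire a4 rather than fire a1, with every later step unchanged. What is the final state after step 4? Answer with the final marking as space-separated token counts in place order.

0 7 2 2 1

(re-executing from step 1 with the substitution; state before step 1: [1 0 3 2 4])
1. fire a4 -> [2 1 3 2 3]
2. fire a1 -> [4 1 2 2 1]
3. fire a2 -> [2 4 2 2 1]
4. fire a2 -> [0 7 2 2 1]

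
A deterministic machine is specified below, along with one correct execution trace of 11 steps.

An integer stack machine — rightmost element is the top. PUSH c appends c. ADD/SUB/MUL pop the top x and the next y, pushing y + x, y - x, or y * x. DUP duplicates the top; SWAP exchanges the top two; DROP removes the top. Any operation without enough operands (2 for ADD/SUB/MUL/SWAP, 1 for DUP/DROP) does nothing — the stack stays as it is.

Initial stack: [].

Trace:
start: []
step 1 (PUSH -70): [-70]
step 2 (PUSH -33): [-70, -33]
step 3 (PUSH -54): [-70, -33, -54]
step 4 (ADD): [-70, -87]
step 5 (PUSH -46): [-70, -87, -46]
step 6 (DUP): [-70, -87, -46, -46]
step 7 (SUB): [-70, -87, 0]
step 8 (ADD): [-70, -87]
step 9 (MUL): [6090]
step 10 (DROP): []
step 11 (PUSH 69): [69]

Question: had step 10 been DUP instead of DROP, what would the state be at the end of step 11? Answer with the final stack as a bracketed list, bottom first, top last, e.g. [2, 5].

(re-executing from step 10 with the substitution; state before step 10: [6090])
step 10 (DUP): [6090, 6090]
step 11 (PUSH 69): [6090, 6090, 69]

[6090, 6090, 69]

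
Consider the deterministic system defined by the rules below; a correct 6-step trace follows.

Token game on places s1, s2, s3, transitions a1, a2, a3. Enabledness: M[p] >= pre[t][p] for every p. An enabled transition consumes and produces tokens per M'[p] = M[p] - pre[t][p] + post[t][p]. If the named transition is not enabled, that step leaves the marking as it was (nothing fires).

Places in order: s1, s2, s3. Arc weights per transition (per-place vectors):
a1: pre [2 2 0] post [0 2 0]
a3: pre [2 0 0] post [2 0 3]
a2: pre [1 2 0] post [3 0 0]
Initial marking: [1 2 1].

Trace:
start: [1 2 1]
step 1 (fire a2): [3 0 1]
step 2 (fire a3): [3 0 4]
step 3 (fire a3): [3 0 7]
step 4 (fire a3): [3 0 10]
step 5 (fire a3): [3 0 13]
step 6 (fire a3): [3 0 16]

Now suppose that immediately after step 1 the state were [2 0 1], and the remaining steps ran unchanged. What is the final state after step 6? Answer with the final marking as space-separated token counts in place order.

state after step 1 := [2 0 1]
step 2 (fire a3): [2 0 4]
step 3 (fire a3): [2 0 7]
step 4 (fire a3): [2 0 10]
step 5 (fire a3): [2 0 13]
step 6 (fire a3): [2 0 16]

2 0 16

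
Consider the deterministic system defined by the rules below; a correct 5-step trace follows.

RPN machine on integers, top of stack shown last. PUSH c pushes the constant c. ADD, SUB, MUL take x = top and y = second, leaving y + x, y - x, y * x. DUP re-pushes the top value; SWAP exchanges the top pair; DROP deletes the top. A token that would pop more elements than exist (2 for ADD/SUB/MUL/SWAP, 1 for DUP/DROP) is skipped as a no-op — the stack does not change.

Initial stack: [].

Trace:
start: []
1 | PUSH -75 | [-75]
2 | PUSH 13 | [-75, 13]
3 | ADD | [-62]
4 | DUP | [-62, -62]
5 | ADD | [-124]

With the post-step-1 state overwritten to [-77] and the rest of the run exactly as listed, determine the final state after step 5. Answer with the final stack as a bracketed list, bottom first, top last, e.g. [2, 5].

state after step 1 := [-77]
2 | PUSH 13 | [-77, 13]
3 | ADD | [-64]
4 | DUP | [-64, -64]
5 | ADD | [-128]

[-128]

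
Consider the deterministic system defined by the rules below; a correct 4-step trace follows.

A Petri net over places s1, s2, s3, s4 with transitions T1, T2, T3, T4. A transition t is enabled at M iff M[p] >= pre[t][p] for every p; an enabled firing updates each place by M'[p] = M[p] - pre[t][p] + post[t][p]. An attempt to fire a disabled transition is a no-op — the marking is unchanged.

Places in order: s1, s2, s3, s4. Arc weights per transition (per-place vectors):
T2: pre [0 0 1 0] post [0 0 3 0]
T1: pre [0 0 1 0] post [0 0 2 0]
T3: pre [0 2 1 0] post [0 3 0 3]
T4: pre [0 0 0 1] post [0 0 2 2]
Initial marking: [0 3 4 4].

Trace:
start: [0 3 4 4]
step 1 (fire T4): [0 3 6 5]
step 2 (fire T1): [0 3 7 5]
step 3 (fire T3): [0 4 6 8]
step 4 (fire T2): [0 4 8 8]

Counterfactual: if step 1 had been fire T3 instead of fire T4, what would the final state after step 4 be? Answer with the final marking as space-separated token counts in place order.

(re-executing from step 1 with the substitution; state before step 1: [0 3 4 4])
step 1 (fire T3): [0 4 3 7]
step 2 (fire T1): [0 4 4 7]
step 3 (fire T3): [0 5 3 10]
step 4 (fire T2): [0 5 5 10]

0 5 5 10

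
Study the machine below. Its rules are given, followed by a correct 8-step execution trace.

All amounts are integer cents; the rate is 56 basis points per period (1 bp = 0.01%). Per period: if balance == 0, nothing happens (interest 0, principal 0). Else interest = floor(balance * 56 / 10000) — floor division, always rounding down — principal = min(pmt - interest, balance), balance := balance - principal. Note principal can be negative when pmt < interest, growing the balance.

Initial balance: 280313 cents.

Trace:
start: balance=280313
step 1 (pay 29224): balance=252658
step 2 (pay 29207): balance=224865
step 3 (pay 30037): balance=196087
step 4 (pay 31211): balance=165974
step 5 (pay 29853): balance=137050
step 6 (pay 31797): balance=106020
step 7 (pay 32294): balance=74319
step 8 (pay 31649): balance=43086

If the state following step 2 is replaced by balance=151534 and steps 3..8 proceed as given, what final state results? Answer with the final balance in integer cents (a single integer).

state after step 2 := balance=151534
step 3 (pay 30037): balance=122345
step 4 (pay 31211): balance=91819
step 5 (pay 29853): balance=62480
step 6 (pay 31797): balance=31032
step 7 (pay 32294): balance=0
step 8 (pay 31649): balance=0

0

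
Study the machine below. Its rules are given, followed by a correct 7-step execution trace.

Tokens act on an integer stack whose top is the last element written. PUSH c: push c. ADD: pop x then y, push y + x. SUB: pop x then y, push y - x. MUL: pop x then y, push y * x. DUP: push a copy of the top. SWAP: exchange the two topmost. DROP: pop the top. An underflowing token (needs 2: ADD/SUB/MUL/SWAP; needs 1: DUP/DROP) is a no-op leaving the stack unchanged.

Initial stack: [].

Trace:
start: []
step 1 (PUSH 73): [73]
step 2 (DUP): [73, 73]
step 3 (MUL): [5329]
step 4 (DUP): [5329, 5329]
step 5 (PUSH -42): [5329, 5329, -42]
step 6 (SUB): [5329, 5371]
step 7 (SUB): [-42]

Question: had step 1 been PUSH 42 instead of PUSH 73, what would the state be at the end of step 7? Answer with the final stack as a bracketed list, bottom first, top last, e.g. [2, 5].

(re-executing from step 1 with the substitution; state before step 1: [])
step 1 (PUSH 42): [42]
step 2 (DUP): [42, 42]
step 3 (MUL): [1764]
step 4 (DUP): [1764, 1764]
step 5 (PUSH -42): [1764, 1764, -42]
step 6 (SUB): [1764, 1806]
step 7 (SUB): [-42]

[-42]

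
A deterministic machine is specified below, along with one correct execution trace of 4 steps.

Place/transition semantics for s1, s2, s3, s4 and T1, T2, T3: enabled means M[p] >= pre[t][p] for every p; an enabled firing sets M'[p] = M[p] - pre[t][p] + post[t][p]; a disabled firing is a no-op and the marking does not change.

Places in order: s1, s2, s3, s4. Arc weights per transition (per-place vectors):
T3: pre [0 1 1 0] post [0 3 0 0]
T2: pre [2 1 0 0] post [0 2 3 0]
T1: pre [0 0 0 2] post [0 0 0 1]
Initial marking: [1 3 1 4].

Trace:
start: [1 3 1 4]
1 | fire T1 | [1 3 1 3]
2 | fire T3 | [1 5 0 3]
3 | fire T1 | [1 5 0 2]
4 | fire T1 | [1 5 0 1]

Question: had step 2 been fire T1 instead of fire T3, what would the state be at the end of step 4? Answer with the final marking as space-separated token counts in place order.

1 3 1 1

(re-executing from step 2 with the substitution; state before step 2: [1 3 1 3])
2 | fire T1 | [1 3 1 2]
3 | fire T1 | [1 3 1 1]
4 | fire T1 | [1 3 1 1]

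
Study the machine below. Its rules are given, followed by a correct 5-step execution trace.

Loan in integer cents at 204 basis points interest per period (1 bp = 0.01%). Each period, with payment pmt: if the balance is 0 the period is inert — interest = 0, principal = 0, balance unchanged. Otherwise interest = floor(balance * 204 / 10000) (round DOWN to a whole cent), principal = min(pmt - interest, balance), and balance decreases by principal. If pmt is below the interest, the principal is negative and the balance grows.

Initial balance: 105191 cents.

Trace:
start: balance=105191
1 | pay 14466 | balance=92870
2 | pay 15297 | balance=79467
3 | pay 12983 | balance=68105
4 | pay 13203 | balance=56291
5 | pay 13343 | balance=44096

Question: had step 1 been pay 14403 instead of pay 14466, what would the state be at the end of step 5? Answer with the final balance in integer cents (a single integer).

44163

(re-executing from step 1 with the substitution; state before step 1: balance=105191)
1 | pay 14403 | balance=92933
2 | pay 15297 | balance=79531
3 | pay 12983 | balance=68170
4 | pay 13203 | balance=56357
5 | pay 13343 | balance=44163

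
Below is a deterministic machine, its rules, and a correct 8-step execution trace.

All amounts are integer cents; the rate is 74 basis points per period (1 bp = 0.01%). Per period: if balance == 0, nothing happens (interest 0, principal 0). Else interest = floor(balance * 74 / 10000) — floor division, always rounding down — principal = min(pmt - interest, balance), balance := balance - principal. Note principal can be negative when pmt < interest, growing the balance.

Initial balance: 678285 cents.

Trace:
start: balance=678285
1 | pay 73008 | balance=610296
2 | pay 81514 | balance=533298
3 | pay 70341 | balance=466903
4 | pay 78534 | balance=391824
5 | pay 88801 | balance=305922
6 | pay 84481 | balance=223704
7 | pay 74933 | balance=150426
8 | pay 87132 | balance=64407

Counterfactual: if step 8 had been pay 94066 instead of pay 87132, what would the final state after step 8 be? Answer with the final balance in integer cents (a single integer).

(re-executing from step 8 with the substitution; state before step 8: balance=150426)
8 | pay 94066 | balance=57473

57473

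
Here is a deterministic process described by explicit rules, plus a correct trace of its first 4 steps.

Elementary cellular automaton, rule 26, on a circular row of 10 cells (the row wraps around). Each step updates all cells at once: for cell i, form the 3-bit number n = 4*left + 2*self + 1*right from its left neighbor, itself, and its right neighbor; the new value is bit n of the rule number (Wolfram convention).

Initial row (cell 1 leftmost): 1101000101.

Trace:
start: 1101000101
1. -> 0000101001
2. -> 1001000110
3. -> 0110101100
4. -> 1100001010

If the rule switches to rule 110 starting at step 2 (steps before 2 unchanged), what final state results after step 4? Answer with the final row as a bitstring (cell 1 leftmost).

0111011001

(re-executing steps 2..4 under rule 110; state before step 2: 0000101001)
2. -> 0001111011
3. -> 0011001111
4. -> 0111011001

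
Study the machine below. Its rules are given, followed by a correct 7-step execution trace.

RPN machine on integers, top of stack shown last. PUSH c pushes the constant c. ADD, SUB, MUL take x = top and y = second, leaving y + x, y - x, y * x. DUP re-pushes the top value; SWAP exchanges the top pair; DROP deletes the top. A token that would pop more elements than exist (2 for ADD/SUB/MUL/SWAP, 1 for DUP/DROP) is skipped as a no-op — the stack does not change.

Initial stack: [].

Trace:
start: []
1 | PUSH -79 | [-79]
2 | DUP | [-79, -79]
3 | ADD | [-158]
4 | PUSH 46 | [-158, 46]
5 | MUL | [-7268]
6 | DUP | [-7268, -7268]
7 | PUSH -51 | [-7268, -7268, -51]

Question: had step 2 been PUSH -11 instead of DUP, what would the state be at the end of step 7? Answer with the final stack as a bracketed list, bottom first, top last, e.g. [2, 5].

(re-executing from step 2 with the substitution; state before step 2: [-79])
2 | PUSH -11 | [-79, -11]
3 | ADD | [-90]
4 | PUSH 46 | [-90, 46]
5 | MUL | [-4140]
6 | DUP | [-4140, -4140]
7 | PUSH -51 | [-4140, -4140, -51]

[-4140, -4140, -51]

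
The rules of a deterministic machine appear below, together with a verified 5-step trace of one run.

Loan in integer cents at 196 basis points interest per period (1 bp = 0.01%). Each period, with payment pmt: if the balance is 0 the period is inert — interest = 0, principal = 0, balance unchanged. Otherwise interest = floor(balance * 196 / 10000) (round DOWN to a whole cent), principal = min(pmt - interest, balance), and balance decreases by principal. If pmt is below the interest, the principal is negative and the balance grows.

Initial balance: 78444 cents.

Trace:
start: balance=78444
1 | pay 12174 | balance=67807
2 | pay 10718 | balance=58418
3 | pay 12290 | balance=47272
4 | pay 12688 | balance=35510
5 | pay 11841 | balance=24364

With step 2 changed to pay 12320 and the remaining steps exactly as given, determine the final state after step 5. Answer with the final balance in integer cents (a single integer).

(re-executing from step 2 with the substitution; state before step 2: balance=67807)
2 | pay 12320 | balance=56816
3 | pay 12290 | balance=45639
4 | pay 12688 | balance=33845
5 | pay 11841 | balance=22667

22667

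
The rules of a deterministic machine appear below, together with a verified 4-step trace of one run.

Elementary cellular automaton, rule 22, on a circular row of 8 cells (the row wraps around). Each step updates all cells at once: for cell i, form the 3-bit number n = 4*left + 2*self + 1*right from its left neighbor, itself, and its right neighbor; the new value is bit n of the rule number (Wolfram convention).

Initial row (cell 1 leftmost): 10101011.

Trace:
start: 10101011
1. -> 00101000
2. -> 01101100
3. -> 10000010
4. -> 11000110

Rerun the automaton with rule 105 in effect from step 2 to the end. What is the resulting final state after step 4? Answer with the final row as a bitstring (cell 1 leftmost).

(re-executing steps 2..4 under rule 105; state before step 2: 00101000)
2. -> 10010011
3. -> 10000010
4. -> 00111001

00111001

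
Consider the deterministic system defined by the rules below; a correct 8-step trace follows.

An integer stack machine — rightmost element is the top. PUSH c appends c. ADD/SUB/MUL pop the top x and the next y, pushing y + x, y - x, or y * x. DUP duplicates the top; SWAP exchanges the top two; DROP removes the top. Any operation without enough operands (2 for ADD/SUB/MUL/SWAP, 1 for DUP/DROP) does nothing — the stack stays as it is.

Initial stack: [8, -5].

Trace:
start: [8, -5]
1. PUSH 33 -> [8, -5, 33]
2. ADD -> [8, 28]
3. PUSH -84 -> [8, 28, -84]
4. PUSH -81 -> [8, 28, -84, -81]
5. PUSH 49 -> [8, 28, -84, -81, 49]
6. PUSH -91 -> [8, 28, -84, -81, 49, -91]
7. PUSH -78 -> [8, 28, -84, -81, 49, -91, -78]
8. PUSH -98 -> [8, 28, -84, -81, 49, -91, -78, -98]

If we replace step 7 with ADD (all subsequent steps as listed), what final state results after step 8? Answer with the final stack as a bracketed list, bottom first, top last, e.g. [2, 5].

(re-executing from step 7 with the substitution; state before step 7: [8, 28, -84, -81, 49, -91])
7. ADD -> [8, 28, -84, -81, -42]
8. PUSH -98 -> [8, 28, -84, -81, -42, -98]

[8, 28, -84, -81, -42, -98]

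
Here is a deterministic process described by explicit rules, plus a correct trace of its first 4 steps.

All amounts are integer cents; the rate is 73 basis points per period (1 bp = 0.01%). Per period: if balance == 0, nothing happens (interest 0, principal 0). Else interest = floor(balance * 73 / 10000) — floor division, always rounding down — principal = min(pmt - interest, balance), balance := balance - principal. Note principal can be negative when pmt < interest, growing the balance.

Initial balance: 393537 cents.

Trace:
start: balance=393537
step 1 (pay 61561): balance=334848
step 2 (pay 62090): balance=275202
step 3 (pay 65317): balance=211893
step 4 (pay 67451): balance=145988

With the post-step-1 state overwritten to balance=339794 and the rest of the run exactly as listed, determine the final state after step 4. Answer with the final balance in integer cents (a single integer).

151044

state after step 1 := balance=339794
step 2 (pay 62090): balance=280184
step 3 (pay 65317): balance=216912
step 4 (pay 67451): balance=151044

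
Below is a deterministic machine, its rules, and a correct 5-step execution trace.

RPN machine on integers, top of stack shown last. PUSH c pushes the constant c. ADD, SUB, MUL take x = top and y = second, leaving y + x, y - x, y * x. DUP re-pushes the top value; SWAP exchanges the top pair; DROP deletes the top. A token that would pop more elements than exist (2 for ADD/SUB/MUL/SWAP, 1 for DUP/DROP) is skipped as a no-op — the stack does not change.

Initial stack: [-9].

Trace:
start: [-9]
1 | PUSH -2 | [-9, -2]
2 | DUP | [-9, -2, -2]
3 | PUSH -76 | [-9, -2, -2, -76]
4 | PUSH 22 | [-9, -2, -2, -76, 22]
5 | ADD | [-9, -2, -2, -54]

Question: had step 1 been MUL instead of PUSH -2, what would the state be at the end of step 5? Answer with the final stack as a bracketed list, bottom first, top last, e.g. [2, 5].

(re-executing from step 1 with the substitution; state before step 1: [-9])
1 | MUL | [-9]
2 | DUP | [-9, -9]
3 | PUSH -76 | [-9, -9, -76]
4 | PUSH 22 | [-9, -9, -76, 22]
5 | ADD | [-9, -9, -54]

[-9, -9, -54]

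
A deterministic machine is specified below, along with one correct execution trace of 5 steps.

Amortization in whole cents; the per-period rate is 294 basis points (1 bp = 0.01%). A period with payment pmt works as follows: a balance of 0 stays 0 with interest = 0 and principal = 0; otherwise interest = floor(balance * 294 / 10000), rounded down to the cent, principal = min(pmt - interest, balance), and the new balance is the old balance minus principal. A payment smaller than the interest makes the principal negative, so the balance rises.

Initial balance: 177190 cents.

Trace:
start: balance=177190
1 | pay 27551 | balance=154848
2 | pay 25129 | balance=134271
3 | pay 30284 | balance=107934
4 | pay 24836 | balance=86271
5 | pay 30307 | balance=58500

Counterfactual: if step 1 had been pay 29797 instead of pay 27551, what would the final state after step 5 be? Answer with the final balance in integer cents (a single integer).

(re-executing from step 1 with the substitution; state before step 1: balance=177190)
1 | pay 29797 | balance=152602
2 | pay 25129 | balance=131959
3 | pay 30284 | balance=105554
4 | pay 24836 | balance=83821
5 | pay 30307 | balance=55978

55978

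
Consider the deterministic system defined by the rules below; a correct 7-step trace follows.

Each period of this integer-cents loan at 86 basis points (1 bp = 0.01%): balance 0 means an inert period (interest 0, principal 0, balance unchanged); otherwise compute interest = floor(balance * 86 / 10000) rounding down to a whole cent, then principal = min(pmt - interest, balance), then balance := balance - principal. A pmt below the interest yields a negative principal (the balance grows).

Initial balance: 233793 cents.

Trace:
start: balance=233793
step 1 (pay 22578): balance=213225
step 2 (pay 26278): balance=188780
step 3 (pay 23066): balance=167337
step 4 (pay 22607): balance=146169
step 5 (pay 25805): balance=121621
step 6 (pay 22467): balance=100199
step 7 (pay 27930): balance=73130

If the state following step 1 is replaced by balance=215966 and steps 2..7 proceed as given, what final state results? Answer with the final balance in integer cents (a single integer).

76017

state after step 1 := balance=215966
step 2 (pay 26278): balance=191545
step 3 (pay 23066): balance=170126
step 4 (pay 22607): balance=148982
step 5 (pay 25805): balance=124458
step 6 (pay 22467): balance=103061
step 7 (pay 27930): balance=76017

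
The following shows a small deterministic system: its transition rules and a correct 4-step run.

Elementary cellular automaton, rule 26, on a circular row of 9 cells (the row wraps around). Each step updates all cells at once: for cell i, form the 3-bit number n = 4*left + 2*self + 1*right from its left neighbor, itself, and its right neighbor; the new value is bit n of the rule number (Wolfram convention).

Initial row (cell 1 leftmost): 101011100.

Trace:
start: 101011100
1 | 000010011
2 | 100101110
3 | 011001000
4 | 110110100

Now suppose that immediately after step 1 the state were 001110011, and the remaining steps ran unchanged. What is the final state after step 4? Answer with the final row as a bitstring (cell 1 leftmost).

011100101

state after step 1 := 001110011
2 | 111001110
3 | 100111000
4 | 011100101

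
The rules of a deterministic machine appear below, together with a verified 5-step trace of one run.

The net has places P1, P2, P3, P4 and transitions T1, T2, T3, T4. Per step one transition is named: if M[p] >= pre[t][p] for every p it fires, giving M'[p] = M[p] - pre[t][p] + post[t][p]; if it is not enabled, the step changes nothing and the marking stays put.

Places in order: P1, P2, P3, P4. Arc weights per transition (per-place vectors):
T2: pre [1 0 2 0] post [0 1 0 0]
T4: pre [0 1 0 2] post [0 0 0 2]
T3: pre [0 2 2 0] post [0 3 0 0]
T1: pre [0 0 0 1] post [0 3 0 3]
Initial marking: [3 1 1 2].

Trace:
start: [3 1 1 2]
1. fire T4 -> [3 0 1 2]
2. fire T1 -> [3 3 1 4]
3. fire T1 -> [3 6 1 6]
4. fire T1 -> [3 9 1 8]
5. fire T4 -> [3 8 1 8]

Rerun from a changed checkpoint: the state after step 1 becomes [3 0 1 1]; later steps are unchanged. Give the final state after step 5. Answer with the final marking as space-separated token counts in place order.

3 8 1 7

state after step 1 := [3 0 1 1]
2. fire T1 -> [3 3 1 3]
3. fire T1 -> [3 6 1 5]
4. fire T1 -> [3 9 1 7]
5. fire T4 -> [3 8 1 7]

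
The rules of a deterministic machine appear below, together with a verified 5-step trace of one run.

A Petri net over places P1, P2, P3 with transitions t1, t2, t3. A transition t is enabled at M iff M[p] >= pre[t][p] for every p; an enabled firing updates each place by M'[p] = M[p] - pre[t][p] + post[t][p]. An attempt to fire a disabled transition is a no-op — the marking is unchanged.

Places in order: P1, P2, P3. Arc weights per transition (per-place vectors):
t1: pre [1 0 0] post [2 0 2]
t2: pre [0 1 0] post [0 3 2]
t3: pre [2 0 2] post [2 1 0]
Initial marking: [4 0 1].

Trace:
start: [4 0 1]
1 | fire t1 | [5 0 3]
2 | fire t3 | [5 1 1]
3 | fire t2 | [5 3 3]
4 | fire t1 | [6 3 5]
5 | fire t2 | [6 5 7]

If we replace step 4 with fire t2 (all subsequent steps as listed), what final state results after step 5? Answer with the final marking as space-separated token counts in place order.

(re-executing from step 4 with the substitution; state before step 4: [5 3 3])
4 | fire t2 | [5 5 5]
5 | fire t2 | [5 7 7]

5 7 7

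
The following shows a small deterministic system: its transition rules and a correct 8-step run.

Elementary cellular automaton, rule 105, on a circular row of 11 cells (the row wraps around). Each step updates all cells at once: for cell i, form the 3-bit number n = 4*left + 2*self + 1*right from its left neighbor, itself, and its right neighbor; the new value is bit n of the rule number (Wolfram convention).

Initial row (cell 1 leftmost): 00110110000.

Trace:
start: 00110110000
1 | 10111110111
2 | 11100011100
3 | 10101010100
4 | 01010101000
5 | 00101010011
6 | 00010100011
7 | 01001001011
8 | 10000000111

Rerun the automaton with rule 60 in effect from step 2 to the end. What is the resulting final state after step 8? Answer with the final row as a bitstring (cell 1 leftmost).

10001110011

(re-executing steps 2..8 under rule 60; state before step 2: 10111110111)
2 | 01100001100
3 | 01010001010
4 | 01111001111
5 | 11000101000
6 | 10100111100
7 | 11110100010
8 | 10001110011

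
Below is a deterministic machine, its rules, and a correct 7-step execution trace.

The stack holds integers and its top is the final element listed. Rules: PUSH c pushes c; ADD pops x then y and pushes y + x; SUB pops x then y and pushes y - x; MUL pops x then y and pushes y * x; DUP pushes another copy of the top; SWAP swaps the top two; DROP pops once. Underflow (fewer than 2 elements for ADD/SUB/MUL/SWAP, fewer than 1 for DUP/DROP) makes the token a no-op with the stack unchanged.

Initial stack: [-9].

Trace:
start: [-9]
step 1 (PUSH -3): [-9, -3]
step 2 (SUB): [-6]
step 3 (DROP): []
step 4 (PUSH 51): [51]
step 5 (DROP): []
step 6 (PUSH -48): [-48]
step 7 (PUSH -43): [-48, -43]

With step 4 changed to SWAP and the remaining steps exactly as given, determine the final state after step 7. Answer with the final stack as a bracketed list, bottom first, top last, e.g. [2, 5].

[-48, -43]

(re-executing from step 4 with the substitution; state before step 4: [])
step 4 (SWAP): []
step 5 (DROP): []
step 6 (PUSH -48): [-48]
step 7 (PUSH -43): [-48, -43]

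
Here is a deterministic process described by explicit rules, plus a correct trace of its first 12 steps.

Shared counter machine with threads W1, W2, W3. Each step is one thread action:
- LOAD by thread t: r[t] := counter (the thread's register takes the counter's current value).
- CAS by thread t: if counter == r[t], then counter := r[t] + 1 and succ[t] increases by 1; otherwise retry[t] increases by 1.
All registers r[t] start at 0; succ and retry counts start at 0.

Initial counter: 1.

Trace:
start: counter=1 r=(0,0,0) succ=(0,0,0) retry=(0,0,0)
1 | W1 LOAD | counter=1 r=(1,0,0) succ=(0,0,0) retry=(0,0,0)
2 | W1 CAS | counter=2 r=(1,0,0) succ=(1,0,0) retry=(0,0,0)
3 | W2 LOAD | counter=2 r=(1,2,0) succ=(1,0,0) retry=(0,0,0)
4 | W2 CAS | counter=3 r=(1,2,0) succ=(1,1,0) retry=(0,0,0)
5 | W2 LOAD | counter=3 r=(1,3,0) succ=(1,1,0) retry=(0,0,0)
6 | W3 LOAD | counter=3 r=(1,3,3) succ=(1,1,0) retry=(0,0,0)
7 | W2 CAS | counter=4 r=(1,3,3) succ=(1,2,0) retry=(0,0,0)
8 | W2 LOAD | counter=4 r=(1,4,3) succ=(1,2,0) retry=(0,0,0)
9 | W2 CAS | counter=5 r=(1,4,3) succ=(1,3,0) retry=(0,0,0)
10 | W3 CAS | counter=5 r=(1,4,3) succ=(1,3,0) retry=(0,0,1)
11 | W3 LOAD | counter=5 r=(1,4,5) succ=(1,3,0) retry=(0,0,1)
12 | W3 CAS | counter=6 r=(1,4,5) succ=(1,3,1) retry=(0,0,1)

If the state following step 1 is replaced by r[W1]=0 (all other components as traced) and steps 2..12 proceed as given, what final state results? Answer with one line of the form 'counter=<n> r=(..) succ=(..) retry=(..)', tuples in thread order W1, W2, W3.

state after step 1 := counter=1 r=(0,0,0) succ=(0,0,0) retry=(0,0,0)
2 | W1 CAS | counter=1 r=(0,0,0) succ=(0,0,0) retry=(1,0,0)
3 | W2 LOAD | counter=1 r=(0,1,0) succ=(0,0,0) retry=(1,0,0)
4 | W2 CAS | counter=2 r=(0,1,0) succ=(0,1,0) retry=(1,0,0)
5 | W2 LOAD | counter=2 r=(0,2,0) succ=(0,1,0) retry=(1,0,0)
6 | W3 LOAD | counter=2 r=(0,2,2) succ=(0,1,0) retry=(1,0,0)
7 | W2 CAS | counter=3 r=(0,2,2) succ=(0,2,0) retry=(1,0,0)
8 | W2 LOAD | counter=3 r=(0,3,2) succ=(0,2,0) retry=(1,0,0)
9 | W2 CAS | counter=4 r=(0,3,2) succ=(0,3,0) retry=(1,0,0)
10 | W3 CAS | counter=4 r=(0,3,2) succ=(0,3,0) retry=(1,0,1)
11 | W3 LOAD | counter=4 r=(0,3,4) succ=(0,3,0) retry=(1,0,1)
12 | W3 CAS | counter=5 r=(0,3,4) succ=(0,3,1) retry=(1,0,1)

counter=5 r=(0,3,4) succ=(0,3,1) retry=(1,0,1)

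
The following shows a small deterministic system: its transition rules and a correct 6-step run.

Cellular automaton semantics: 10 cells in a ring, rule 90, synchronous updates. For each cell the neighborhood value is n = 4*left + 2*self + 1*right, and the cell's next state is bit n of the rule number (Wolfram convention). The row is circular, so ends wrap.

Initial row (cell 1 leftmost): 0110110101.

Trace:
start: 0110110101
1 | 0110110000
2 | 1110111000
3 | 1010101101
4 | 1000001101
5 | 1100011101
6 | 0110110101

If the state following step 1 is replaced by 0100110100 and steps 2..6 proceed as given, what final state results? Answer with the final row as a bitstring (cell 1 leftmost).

state after step 1 := 0100110100
2 | 1011110010
3 | 0010011100
4 | 0101110110
5 | 1001010111
6 | 1110000100

1110000100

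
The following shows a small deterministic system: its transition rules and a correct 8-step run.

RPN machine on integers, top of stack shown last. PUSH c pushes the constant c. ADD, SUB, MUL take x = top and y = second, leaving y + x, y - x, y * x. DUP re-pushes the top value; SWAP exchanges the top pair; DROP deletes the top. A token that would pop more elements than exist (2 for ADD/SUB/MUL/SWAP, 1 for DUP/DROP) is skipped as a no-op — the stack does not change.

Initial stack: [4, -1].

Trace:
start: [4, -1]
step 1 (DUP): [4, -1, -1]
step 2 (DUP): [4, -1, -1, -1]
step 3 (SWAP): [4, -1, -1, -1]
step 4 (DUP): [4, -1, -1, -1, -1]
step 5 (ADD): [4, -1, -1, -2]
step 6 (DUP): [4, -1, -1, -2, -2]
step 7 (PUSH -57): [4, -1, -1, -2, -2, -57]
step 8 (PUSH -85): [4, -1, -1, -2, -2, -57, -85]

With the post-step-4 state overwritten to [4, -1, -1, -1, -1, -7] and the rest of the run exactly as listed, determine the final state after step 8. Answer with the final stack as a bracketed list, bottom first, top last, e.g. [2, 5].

state after step 4 := [4, -1, -1, -1, -1, -7]
step 5 (ADD): [4, -1, -1, -1, -8]
step 6 (DUP): [4, -1, -1, -1, -8, -8]
step 7 (PUSH -57): [4, -1, -1, -1, -8, -8, -57]
step 8 (PUSH -85): [4, -1, -1, -1, -8, -8, -57, -85]

[4, -1, -1, -1, -8, -8, -57, -85]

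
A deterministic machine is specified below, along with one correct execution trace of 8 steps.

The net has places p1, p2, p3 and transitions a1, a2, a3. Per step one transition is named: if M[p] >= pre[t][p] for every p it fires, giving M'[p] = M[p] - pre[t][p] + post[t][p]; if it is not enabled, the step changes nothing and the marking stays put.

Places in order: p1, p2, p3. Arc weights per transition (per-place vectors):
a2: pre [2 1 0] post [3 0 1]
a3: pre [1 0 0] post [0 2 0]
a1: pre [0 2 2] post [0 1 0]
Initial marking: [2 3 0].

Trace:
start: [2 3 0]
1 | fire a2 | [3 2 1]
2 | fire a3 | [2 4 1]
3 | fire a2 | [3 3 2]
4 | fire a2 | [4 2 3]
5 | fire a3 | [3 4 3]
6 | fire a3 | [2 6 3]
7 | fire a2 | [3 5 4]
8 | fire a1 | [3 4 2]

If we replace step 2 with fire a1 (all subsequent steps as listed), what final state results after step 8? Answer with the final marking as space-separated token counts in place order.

(re-executing from step 2 with the substitution; state before step 2: [3 2 1])
2 | fire a1 | [3 2 1]
3 | fire a2 | [4 1 2]
4 | fire a2 | [5 0 3]
5 | fire a3 | [4 2 3]
6 | fire a3 | [3 4 3]
7 | fire a2 | [4 3 4]
8 | fire a1 | [4 2 2]

4 2 2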